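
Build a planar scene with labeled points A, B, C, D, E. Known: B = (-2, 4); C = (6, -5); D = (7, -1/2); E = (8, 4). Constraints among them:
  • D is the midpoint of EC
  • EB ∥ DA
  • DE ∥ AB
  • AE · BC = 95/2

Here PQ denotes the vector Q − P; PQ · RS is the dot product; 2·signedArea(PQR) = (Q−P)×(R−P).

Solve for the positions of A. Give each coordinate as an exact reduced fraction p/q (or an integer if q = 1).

1. A_x = -3  [DE ∥ AB ∩ EB ∥ DA]
2. A_y = -1/2  [DE ∥ AB ∩ EB ∥ DA]
   → A = (-3, -1/2)

A = (-3, -1/2)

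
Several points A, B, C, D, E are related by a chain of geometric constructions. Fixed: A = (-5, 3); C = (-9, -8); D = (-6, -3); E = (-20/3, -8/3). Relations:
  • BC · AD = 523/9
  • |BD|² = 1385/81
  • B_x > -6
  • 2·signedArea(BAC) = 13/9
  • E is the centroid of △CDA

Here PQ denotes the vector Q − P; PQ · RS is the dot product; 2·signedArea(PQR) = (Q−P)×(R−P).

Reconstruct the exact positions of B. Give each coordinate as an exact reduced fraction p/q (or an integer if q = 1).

1. B_x = -50/9  [2·signedArea(BAC) = 13/9 ∩ BC · AD = 523/9]
2. B_y = 10/9  [2·signedArea(BAC) = 13/9 ∩ BC · AD = 523/9]
   → B = (-50/9, 10/9)

B = (-50/9, 10/9)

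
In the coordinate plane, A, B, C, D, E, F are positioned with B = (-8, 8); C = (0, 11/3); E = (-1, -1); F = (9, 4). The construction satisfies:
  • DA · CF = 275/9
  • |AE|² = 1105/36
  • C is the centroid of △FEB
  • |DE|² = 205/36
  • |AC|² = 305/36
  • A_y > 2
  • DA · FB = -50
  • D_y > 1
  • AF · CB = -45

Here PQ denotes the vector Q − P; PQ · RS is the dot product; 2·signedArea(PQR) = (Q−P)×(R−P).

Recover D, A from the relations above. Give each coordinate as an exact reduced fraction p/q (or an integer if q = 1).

1. A_x = 17/6  [line 8·x + -13/3·y + -29/3 = 0 ∩ |AC|² = 305/36]
2. A_y = 3  [line 8·x + -13/3·y + -29/3 = 0 ∩ |AC|² = 305/36]
   → A = (17/6, 3)
3. D_x = -1/2  [DA · CF = 275/9 ∩ DA · FB = -50]
4. D_y = 4/3  [DA · CF = 275/9 ∩ DA · FB = -50]
   → D = (-1/2, 4/3)

A = (17/6, 3)
D = (-1/2, 4/3)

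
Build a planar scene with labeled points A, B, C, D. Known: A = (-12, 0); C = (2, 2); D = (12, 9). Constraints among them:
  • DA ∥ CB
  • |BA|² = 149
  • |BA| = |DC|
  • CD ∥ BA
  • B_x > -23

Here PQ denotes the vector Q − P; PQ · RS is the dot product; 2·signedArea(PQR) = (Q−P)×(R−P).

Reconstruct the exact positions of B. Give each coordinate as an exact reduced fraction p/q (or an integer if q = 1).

B = (-22, -7)

1. B_x = -22  [CD ∥ BA ∩ DA ∥ CB]
2. B_y = -7  [CD ∥ BA ∩ DA ∥ CB]
   → B = (-22, -7)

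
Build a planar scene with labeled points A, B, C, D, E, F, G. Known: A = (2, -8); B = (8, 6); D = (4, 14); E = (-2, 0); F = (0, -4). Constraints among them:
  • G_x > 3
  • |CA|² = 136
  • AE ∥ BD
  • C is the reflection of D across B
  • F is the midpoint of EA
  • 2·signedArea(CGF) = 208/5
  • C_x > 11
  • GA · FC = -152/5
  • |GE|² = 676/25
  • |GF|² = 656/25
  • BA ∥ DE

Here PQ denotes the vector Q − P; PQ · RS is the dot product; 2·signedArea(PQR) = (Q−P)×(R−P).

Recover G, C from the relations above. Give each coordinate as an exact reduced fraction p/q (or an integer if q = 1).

1. C_x = 12  [C is the reflection of D across B]
2. C_y = -2  [C is the reflection of D across B]
   → C = (12, -2)
3. G_x = 16/5  [GA · FC = -152/5 ∩ 2·signedArea(CGF) = 208/5]
4. G_y = 0  [GA · FC = -152/5 ∩ 2·signedArea(CGF) = 208/5]
   → G = (16/5, 0)

C = (12, -2)
G = (16/5, 0)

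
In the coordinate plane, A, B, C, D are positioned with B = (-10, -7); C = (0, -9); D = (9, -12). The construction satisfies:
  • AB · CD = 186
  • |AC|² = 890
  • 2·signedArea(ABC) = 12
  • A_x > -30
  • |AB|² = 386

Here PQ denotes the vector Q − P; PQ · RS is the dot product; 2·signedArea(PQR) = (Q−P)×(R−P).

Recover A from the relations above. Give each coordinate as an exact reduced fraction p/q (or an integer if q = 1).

1. A_x = -29  [2·signedArea(ABC) = 12 ∩ AB · CD = 186]
2. A_y = -2  [2·signedArea(ABC) = 12 ∩ AB · CD = 186]
   → A = (-29, -2)

A = (-29, -2)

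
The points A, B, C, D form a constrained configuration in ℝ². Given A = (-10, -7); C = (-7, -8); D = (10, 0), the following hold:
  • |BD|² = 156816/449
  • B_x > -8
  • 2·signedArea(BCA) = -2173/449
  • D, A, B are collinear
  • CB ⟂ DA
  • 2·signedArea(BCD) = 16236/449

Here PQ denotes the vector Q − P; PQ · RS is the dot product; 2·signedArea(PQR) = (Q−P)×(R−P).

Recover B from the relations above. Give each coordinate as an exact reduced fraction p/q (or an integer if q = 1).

1. B_x = -3430/449  [D, A, B are collinear ∩ CB ⟂ DA]
2. B_y = -2772/449  [D, A, B are collinear ∩ CB ⟂ DA]
   → B = (-3430/449, -2772/449)

B = (-3430/449, -2772/449)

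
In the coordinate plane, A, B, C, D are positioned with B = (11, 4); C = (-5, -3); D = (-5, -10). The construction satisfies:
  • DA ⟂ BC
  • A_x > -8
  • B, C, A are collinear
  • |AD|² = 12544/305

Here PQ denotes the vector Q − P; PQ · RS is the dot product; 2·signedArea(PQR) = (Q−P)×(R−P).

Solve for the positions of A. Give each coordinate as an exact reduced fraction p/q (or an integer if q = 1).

A = (-2309/305, -1258/305)

1. A_x = -2309/305  [B, C, A are collinear ∩ DA ⟂ BC]
2. A_y = -1258/305  [B, C, A are collinear ∩ DA ⟂ BC]
   → A = (-2309/305, -1258/305)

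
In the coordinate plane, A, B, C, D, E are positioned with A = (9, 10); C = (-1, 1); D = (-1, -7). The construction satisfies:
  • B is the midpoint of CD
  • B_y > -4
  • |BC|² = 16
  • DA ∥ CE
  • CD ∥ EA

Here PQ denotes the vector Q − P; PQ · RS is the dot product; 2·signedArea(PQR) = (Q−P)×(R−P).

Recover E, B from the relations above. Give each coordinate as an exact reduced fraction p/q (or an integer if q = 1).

B = (-1, -3)
E = (9, 18)

1. E_x = 9  [CD ∥ EA ∩ DA ∥ CE]
2. E_y = 18  [CD ∥ EA ∩ DA ∥ CE]
   → E = (9, 18)
3. B_x = -1  [B is the midpoint of CD]
4. B_y = -3  [B is the midpoint of CD]
   → B = (-1, -3)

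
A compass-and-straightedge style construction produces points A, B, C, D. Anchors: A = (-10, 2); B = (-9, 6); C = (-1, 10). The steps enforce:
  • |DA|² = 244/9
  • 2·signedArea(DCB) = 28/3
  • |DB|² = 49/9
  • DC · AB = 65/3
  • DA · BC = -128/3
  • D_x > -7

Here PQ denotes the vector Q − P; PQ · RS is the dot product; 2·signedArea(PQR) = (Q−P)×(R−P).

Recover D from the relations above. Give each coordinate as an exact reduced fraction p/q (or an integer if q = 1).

1. D_x = -20/3  [DA · BC = -128/3 ∩ 2·signedArea(DCB) = 28/3]
2. D_y = 6  [DA · BC = -128/3 ∩ 2·signedArea(DCB) = 28/3]
   → D = (-20/3, 6)

D = (-20/3, 6)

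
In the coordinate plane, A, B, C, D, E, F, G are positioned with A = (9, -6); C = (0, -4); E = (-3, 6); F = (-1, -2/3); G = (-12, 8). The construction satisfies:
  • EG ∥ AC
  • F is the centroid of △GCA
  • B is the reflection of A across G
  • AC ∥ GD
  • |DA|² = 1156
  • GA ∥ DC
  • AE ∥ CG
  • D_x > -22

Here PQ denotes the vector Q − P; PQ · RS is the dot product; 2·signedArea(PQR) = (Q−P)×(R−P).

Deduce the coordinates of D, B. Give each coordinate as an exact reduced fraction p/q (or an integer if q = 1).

1. D_x = -21  [GA ∥ DC ∩ AC ∥ GD]
2. D_y = 10  [GA ∥ DC ∩ AC ∥ GD]
   → D = (-21, 10)
3. B_x = -33  [B is the reflection of A across G]
4. B_y = 22  [B is the reflection of A across G]
   → B = (-33, 22)

B = (-33, 22)
D = (-21, 10)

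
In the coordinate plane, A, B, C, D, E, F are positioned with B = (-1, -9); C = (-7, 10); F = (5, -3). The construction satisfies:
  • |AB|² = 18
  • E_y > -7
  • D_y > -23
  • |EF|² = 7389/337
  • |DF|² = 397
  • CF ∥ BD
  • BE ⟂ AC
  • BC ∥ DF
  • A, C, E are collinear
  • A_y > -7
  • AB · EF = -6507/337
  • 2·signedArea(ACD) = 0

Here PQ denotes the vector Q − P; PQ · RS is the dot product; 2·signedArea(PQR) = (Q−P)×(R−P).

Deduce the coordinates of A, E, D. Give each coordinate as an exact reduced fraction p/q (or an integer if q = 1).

1. D_x = 11  [BC ∥ DF ∩ CF ∥ BD]
2. D_y = -22  [BC ∥ DF ∩ CF ∥ BD]
   → D = (11, -22)
3. A_x = 2  [line 32·x + 18·y + 44 = 0 ∩ |AB|² = 18]
4. A_y = -6  [line 32·x + 18·y + 44 = 0 ∩ |AB|² = 18]
   → A = (2, -6)
5. E_x = 863/337  [A, C, E are collinear ∩ BE ⟂ AC]
6. E_y = -2358/337  [A, C, E are collinear ∩ BE ⟂ AC]
   → E = (863/337, -2358/337)

A = (2, -6)
D = (11, -22)
E = (863/337, -2358/337)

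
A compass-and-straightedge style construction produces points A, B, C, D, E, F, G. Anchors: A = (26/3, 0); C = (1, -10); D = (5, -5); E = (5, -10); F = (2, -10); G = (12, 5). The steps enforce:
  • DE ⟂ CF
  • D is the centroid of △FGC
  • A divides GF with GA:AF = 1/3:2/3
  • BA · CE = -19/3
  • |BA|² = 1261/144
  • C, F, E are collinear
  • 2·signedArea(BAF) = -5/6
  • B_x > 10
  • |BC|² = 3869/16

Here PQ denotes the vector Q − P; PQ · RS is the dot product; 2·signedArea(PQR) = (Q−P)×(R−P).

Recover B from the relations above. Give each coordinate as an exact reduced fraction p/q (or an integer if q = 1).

B = (41/4, 5/2)

1. B_x = 41/4  [2·signedArea(BAF) = -5/6 ∩ BA · CE = -19/3]
2. B_y = 5/2  [2·signedArea(BAF) = -5/6 ∩ BA · CE = -19/3]
   → B = (41/4, 5/2)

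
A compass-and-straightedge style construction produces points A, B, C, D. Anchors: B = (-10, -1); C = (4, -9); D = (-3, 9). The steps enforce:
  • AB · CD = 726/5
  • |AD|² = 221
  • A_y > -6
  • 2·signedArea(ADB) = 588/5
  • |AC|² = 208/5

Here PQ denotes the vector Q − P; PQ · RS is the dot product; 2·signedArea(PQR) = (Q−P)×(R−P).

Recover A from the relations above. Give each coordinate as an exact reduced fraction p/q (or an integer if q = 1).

A = (-8/5, -29/5)

1. A_x = -8/5  [2·signedArea(ADB) = 588/5 ∩ AB · CD = 726/5]
2. A_y = -29/5  [2·signedArea(ADB) = 588/5 ∩ AB · CD = 726/5]
   → A = (-8/5, -29/5)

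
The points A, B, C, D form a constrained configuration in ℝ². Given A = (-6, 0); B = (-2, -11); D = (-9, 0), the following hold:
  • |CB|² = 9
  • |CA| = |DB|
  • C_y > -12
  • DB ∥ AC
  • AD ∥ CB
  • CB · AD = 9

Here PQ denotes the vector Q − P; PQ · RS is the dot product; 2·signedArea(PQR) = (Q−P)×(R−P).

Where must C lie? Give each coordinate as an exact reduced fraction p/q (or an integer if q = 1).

1. C_x = 1  [AD ∥ CB ∩ DB ∥ AC]
2. C_y = -11  [AD ∥ CB ∩ DB ∥ AC]
   → C = (1, -11)

C = (1, -11)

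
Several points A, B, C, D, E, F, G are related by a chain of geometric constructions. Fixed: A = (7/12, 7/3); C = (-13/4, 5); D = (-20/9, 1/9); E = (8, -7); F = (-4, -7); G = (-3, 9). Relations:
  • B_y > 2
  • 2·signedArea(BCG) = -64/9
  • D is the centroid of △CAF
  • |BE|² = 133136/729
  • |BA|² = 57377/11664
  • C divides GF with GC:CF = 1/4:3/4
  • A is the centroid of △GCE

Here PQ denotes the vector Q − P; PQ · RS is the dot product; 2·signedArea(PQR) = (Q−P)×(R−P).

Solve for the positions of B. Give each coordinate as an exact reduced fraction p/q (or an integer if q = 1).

1. B_x = -44/27  [line -4·x + 1/4·y + -257/36 = 0 ∩ |BE|² = 133136/729]
2. B_y = 67/27  [line -4·x + 1/4·y + -257/36 = 0 ∩ |BE|² = 133136/729]
   → B = (-44/27, 67/27)

B = (-44/27, 67/27)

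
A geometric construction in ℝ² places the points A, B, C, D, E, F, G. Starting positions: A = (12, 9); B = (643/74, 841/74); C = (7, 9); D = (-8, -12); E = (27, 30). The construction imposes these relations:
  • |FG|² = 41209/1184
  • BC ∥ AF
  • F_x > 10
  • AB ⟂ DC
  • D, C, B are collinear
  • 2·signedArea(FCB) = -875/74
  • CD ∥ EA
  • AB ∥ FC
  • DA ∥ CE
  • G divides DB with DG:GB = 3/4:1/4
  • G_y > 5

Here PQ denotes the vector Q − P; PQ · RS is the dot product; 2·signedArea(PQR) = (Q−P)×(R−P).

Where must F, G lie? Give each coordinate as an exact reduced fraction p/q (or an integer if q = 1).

F = (763/74, 491/74)
G = (1337/296, 1635/296)

1. F_x = 763/74  [AB ∥ FC ∩ BC ∥ AF]
2. F_y = 491/74  [AB ∥ FC ∩ BC ∥ AF]
   → F = (763/74, 491/74)
3. G_x = 1337/296  [G divides DB with DG:GB = 3/4:1/4]
4. G_y = 1635/296  [G divides DB with DG:GB = 3/4:1/4]
   → G = (1337/296, 1635/296)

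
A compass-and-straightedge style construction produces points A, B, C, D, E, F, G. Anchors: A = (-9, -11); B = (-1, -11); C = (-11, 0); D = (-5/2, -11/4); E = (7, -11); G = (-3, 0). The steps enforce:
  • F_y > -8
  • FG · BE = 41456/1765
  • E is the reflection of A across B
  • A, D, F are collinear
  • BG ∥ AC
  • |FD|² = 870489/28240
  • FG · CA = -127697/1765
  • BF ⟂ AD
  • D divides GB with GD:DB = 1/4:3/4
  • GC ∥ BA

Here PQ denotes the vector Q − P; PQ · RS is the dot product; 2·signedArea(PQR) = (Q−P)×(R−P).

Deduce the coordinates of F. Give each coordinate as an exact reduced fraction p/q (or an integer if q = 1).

1. F_x = -10477/1765  [A, D, F are collinear ∩ BF ⟂ AD]
2. F_y = -12551/1765  [A, D, F are collinear ∩ BF ⟂ AD]
   → F = (-10477/1765, -12551/1765)

F = (-10477/1765, -12551/1765)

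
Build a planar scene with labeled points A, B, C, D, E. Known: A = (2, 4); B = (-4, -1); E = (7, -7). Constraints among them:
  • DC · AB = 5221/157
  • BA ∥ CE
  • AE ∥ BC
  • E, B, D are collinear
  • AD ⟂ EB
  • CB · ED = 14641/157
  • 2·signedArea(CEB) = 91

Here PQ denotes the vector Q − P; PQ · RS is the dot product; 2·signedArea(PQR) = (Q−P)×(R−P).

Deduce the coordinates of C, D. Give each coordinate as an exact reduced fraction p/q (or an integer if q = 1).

C = (1, -12)
D = (-232/157, -373/157)

1. C_x = 1  [BA ∥ CE ∩ AE ∥ BC]
2. C_y = -12  [BA ∥ CE ∩ AE ∥ BC]
   → C = (1, -12)
3. D_x = -232/157  [E, B, D are collinear ∩ AD ⟂ EB]
4. D_y = -373/157  [E, B, D are collinear ∩ AD ⟂ EB]
   → D = (-232/157, -373/157)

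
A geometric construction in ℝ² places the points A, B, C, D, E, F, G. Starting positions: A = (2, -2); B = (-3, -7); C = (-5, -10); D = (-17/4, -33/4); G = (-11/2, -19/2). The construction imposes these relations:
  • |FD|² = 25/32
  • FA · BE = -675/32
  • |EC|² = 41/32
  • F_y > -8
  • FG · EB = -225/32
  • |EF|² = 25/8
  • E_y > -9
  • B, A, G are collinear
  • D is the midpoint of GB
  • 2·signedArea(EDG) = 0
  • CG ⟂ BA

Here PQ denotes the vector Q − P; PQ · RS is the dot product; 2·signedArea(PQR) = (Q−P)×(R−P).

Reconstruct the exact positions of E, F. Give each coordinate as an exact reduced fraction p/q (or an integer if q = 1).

1. E_x = -39/8  [line 5/4·x + -5/4·y + -5 = 0 ∩ |EC|² = 41/32]
2. E_y = -71/8  [line 5/4·x + -5/4·y + -5 = 0 ∩ |EC|² = 41/32]
   → E = (-39/8, -71/8)
3. F_x = -29/8  [line -15/8·x + -15/8·y + -675/32 = 0 ∩ |EF|² = 25/8]
4. F_y = -61/8  [line -15/8·x + -15/8·y + -675/32 = 0 ∩ |EF|² = 25/8]
   → F = (-29/8, -61/8)

E = (-39/8, -71/8)
F = (-29/8, -61/8)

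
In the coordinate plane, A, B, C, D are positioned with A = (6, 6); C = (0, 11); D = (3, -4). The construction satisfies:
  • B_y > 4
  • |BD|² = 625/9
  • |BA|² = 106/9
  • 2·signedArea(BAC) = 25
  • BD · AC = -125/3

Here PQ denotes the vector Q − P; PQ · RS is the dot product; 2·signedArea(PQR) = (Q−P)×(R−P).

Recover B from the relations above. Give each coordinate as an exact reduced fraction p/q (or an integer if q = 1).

1. B_x = 3  [BD · AC = -125/3 ∩ 2·signedArea(BAC) = 25]
2. B_y = 13/3  [BD · AC = -125/3 ∩ 2·signedArea(BAC) = 25]
   → B = (3, 13/3)

B = (3, 13/3)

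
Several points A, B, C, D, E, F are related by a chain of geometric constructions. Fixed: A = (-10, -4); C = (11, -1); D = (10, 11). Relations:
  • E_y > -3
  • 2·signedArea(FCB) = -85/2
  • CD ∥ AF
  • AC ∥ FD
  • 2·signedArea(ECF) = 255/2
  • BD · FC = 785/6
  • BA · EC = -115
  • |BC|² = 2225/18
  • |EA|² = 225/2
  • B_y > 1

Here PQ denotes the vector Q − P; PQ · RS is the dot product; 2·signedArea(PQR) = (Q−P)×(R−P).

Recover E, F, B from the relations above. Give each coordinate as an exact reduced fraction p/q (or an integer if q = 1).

B = (1/6, 3/2)
E = (1/2, -5/2)
F = (-11, 8)

1. F_x = -11  [AC ∥ FD ∩ CD ∥ AF]
2. F_y = 8  [AC ∥ FD ∩ CD ∥ AF]
   → F = (-11, 8)
3. B_x = 1/6  [2·signedArea(FCB) = -85/2 ∩ BD · FC = 785/6]
4. B_y = 3/2  [2·signedArea(FCB) = -85/2 ∩ BD · FC = 785/6]
   → B = (1/6, 3/2)
5. E_x = 1/2  [2·signedArea(ECF) = 255/2 ∩ BA · EC = -115]
6. E_y = -5/2  [2·signedArea(ECF) = 255/2 ∩ BA · EC = -115]
   → E = (1/2, -5/2)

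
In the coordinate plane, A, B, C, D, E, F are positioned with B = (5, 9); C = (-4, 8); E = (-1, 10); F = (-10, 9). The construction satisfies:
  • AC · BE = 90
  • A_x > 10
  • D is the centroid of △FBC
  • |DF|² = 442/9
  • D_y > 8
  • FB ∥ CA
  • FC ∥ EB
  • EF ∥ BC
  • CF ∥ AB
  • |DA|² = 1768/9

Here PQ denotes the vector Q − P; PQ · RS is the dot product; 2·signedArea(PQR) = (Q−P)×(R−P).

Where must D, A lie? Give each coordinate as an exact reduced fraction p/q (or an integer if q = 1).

A = (11, 8)
D = (-3, 26/3)

1. D_x = -3  [D is the centroid of △FBC]
2. D_y = 26/3  [D is the centroid of △FBC]
   → D = (-3, 26/3)
3. A_x = 11  [CF ∥ AB ∩ FB ∥ CA]
4. A_y = 8  [CF ∥ AB ∩ FB ∥ CA]
   → A = (11, 8)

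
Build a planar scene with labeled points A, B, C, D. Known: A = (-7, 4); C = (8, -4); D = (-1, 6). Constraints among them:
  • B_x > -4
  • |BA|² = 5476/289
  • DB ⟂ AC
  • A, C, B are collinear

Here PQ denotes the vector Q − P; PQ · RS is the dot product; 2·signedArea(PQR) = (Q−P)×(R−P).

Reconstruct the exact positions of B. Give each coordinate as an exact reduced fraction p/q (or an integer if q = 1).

1. B_x = -913/289  [A, C, B are collinear ∩ DB ⟂ AC]
2. B_y = 564/289  [A, C, B are collinear ∩ DB ⟂ AC]
   → B = (-913/289, 564/289)

B = (-913/289, 564/289)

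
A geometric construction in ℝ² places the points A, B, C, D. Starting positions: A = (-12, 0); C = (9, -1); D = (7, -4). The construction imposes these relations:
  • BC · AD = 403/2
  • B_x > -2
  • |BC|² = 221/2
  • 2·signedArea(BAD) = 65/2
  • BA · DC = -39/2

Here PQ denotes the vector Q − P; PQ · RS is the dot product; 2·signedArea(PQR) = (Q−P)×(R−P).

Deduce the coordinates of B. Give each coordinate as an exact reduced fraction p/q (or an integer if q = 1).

B = (-3/2, -1/2)

1. B_x = -3/2  [2·signedArea(BAD) = 65/2 ∩ BC · AD = 403/2]
2. B_y = -1/2  [2·signedArea(BAD) = 65/2 ∩ BC · AD = 403/2]
   → B = (-3/2, -1/2)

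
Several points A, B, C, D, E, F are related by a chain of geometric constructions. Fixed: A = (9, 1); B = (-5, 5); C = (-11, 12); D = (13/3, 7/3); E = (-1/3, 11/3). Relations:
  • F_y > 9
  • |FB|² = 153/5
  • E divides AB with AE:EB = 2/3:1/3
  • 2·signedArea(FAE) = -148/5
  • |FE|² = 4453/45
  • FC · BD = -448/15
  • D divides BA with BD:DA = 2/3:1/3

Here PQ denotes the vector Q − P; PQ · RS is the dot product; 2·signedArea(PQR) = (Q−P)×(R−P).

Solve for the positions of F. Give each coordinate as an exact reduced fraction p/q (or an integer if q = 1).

1. F_x = -43/5  [FC · BD = -448/15 ∩ 2·signedArea(FAE) = -148/5]
2. F_y = 46/5  [FC · BD = -448/15 ∩ 2·signedArea(FAE) = -148/5]
   → F = (-43/5, 46/5)

F = (-43/5, 46/5)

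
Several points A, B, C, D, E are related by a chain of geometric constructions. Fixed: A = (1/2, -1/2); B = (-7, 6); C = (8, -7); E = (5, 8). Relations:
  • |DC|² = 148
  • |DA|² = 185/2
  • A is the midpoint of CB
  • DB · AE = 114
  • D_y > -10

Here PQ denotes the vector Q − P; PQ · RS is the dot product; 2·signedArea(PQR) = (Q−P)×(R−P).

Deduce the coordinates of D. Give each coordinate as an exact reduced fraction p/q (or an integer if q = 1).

1. D_x = -4  [line -9/2·x + -17/2·y + -189/2 = 0 ∩ |DA|² = 185/2]
2. D_y = -9  [line -9/2·x + -17/2·y + -189/2 = 0 ∩ |DA|² = 185/2]
   → D = (-4, -9)

D = (-4, -9)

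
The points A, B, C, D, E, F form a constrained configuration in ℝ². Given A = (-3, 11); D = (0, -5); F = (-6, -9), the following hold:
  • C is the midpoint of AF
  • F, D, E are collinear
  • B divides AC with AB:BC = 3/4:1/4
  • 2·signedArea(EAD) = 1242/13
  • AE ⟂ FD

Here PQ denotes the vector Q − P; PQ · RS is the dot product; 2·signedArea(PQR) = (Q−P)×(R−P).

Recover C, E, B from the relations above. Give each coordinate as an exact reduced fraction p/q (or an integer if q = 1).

1. C_x = -9/2  [C is the midpoint of AF]
2. C_y = 1  [C is the midpoint of AF]
   → C = (-9/2, 1)
3. E_x = 69/13  [F, D, E are collinear ∩ AE ⟂ FD]
4. E_y = -19/13  [F, D, E are collinear ∩ AE ⟂ FD]
   → E = (69/13, -19/13)
5. B_x = -33/8  [B divides AC with AB:BC = 3/4:1/4]
6. B_y = 7/2  [B divides AC with AB:BC = 3/4:1/4]
   → B = (-33/8, 7/2)

B = (-33/8, 7/2)
C = (-9/2, 1)
E = (69/13, -19/13)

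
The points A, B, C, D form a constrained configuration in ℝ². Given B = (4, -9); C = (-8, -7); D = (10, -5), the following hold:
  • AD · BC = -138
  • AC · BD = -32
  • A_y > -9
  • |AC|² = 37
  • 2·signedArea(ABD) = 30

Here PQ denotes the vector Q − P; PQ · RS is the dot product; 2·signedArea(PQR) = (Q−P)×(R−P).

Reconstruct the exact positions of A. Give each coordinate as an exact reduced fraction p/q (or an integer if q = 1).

1. A_x = -2  [AC · BD = -32 ∩ AD · BC = -138]
2. A_y = -8  [AC · BD = -32 ∩ AD · BC = -138]
   → A = (-2, -8)

A = (-2, -8)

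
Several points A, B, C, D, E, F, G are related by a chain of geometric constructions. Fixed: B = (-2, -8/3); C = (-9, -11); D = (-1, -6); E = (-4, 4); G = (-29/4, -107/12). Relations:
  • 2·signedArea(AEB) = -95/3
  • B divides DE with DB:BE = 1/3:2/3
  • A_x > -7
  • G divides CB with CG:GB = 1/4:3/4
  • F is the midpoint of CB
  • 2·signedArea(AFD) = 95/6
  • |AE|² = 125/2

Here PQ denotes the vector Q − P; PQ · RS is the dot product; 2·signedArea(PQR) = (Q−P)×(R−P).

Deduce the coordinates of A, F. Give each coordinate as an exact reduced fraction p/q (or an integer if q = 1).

A = (-13/2, -7/2)
F = (-11/2, -41/6)

1. A_x = -13/2  [line 20/3·x + 2·y + 151/3 = 0 ∩ |AE|² = 125/2]
2. A_y = -7/2  [line 20/3·x + 2·y + 151/3 = 0 ∩ |AE|² = 125/2]
   → A = (-13/2, -7/2)
3. F_x = -11/2  [2·signedArea(AFD) = 95/6 ∩ F is the midpoint of CB]
4. F_y = -41/6  [2·signedArea(AFD) = 95/6 ∩ F is the midpoint of CB]
   → F = (-11/2, -41/6)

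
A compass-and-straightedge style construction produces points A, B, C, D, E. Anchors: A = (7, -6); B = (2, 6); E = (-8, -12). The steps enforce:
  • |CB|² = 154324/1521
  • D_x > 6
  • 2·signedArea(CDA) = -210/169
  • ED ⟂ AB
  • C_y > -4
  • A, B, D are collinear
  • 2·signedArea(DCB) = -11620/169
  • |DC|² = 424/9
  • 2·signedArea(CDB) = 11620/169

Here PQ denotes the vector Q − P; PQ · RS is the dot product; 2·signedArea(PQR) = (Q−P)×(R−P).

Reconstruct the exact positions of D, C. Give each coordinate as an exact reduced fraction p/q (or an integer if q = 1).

C = (154/507, -664/169)
D = (1168/169, -978/169)

1. D_x = 1168/169  [A, B, D are collinear ∩ ED ⟂ AB]
2. D_y = -978/169  [A, B, D are collinear ∩ ED ⟂ AB]
   → D = (1168/169, -978/169)
3. C_x = 154/507  [line 36/169·x + 15/169·y + 48/169 = 0 ∩ |DC|² = 424/9]
4. C_y = -664/169  [line 36/169·x + 15/169·y + 48/169 = 0 ∩ |DC|² = 424/9]
   → C = (154/507, -664/169)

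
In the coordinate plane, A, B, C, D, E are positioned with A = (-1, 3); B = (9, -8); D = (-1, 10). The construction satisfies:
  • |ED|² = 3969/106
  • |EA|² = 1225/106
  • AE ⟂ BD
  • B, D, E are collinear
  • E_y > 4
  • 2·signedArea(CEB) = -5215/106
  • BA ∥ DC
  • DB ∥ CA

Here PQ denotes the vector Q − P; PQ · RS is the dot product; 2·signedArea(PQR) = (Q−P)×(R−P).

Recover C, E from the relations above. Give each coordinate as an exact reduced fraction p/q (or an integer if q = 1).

1. C_x = -11  [DB ∥ CA ∩ BA ∥ DC]
2. C_y = 21  [DB ∥ CA ∩ BA ∥ DC]
   → C = (-11, 21)
3. E_x = 209/106  [B, D, E are collinear ∩ AE ⟂ BD]
4. E_y = 493/106  [B, D, E are collinear ∩ AE ⟂ BD]
   → E = (209/106, 493/106)

C = (-11, 21)
E = (209/106, 493/106)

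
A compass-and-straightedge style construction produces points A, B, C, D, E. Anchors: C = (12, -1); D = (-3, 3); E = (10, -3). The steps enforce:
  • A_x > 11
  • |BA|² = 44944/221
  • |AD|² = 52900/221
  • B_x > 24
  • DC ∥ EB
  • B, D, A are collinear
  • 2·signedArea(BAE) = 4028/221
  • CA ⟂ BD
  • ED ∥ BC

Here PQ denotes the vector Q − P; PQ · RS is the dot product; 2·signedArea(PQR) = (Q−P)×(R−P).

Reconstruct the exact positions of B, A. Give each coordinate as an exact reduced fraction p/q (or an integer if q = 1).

A = (2557/221, -487/221)
B = (25, -7)

1. B_x = 25  [ED ∥ BC ∩ DC ∥ EB]
2. B_y = -7  [ED ∥ BC ∩ DC ∥ EB]
   → B = (25, -7)
3. A_x = 2557/221  [B, D, A are collinear ∩ CA ⟂ BD]
4. A_y = -487/221  [B, D, A are collinear ∩ CA ⟂ BD]
   → A = (2557/221, -487/221)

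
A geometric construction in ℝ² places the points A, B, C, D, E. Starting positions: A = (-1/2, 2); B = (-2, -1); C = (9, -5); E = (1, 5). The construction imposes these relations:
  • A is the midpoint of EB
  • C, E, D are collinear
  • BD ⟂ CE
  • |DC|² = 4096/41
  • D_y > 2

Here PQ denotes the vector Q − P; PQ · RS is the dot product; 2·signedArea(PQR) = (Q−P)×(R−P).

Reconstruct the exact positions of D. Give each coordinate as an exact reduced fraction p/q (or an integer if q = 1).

D = (113/41, 115/41)

1. D_x = 113/41  [C, E, D are collinear ∩ BD ⟂ CE]
2. D_y = 115/41  [C, E, D are collinear ∩ BD ⟂ CE]
   → D = (113/41, 115/41)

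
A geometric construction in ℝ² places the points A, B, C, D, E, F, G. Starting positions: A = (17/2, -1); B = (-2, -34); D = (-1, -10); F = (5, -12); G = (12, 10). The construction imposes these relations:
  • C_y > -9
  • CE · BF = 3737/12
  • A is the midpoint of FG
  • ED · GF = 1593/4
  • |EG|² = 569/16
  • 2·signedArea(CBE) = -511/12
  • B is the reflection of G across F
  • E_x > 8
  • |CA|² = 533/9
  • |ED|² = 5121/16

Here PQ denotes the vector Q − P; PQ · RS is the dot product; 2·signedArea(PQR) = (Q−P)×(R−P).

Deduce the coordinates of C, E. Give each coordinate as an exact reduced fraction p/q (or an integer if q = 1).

1. E_x = 35/4  [line 7·x + 22·y + -685/4 = 0 ∩ |ED|² = 5121/16]
2. E_y = 5  [line 7·x + 22·y + -685/4 = 0 ∩ |ED|² = 5121/16]
   → E = (35/4, 5)
3. C_x = 37/6  [2·signedArea(CBE) = -511/12 ∩ CE · BF = 3737/12]
4. C_y = -25/3  [2·signedArea(CBE) = -511/12 ∩ CE · BF = 3737/12]
   → C = (37/6, -25/3)

C = (37/6, -25/3)
E = (35/4, 5)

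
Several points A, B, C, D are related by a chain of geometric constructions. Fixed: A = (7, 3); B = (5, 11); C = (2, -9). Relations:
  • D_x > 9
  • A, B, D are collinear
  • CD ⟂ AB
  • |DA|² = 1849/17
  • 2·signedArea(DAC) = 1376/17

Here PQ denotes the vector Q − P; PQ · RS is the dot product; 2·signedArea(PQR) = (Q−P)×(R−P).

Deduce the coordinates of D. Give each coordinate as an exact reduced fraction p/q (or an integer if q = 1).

1. D_x = 162/17  [A, B, D are collinear ∩ CD ⟂ AB]
2. D_y = -121/17  [A, B, D are collinear ∩ CD ⟂ AB]
   → D = (162/17, -121/17)

D = (162/17, -121/17)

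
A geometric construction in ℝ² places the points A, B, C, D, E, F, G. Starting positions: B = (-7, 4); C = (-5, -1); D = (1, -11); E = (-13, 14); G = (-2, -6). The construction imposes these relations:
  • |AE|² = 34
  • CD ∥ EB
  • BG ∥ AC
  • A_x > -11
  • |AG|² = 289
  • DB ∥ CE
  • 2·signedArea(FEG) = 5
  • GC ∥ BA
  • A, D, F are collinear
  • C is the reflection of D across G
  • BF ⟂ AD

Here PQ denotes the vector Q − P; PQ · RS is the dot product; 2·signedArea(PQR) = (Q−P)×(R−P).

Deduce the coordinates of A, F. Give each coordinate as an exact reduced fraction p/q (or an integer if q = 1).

1. A_x = -10  [BG ∥ AC ∩ GC ∥ BA]
2. A_y = 9  [BG ∥ AC ∩ GC ∥ BA]
   → A = (-10, 9)
3. F_x = -3747/521  [A, D, F are collinear ∩ BF ⟂ AD]
4. F_y = 2029/521  [A, D, F are collinear ∩ BF ⟂ AD]
   → F = (-3747/521, 2029/521)

A = (-10, 9)
F = (-3747/521, 2029/521)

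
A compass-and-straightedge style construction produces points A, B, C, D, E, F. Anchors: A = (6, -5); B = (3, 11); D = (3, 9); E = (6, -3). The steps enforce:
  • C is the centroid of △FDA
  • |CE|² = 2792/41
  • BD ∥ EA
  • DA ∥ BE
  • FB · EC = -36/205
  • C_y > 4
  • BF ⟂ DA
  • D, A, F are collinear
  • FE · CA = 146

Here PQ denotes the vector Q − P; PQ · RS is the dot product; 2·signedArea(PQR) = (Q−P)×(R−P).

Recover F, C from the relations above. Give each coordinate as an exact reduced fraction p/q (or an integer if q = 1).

C = (792/205, 1019/205)
F = (531/205, 2237/205)

1. F_x = 531/205  [D, A, F are collinear ∩ BF ⟂ DA]
2. F_y = 2237/205  [D, A, F are collinear ∩ BF ⟂ DA]
   → F = (531/205, 2237/205)
3. C_x = 792/205  [C is the centroid of △FDA]
4. C_y = 1019/205  [C is the centroid of △FDA]
   → C = (792/205, 1019/205)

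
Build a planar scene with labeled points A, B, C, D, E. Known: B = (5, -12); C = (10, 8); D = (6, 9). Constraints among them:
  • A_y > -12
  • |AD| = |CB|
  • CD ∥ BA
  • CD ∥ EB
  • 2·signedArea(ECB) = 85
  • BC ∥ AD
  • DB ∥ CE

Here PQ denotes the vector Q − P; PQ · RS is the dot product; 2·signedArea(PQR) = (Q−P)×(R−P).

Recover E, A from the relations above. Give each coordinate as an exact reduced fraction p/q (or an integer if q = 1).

A = (1, -11)
E = (9, -13)

1. E_x = 9  [CD ∥ EB ∩ DB ∥ CE]
2. E_y = -13  [CD ∥ EB ∩ DB ∥ CE]
   → E = (9, -13)
3. A_x = 1  [BC ∥ AD ∩ CD ∥ BA]
4. A_y = -11  [BC ∥ AD ∩ CD ∥ BA]
   → A = (1, -11)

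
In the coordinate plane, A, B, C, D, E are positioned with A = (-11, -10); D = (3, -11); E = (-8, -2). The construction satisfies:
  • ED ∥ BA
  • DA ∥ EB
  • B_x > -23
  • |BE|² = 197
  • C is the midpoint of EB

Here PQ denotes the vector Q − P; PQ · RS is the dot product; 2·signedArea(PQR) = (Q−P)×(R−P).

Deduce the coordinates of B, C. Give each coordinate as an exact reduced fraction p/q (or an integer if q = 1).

B = (-22, -1)
C = (-15, -3/2)

1. B_x = -22  [ED ∥ BA ∩ DA ∥ EB]
2. B_y = -1  [ED ∥ BA ∩ DA ∥ EB]
   → B = (-22, -1)
3. C_x = -15  [C is the midpoint of EB]
4. C_y = -3/2  [C is the midpoint of EB]
   → C = (-15, -3/2)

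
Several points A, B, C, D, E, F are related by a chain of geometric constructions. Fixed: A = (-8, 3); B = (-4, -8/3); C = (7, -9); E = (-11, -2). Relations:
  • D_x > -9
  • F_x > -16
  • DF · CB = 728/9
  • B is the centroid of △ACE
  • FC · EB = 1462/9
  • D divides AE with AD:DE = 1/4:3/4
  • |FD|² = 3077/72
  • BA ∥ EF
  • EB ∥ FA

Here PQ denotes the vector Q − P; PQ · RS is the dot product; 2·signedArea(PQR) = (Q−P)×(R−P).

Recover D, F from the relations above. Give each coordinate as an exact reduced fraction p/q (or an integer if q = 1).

1. D_x = -35/4  [D divides AE with AD:DE = 1/4:3/4]
2. D_y = 7/4  [D divides AE with AD:DE = 1/4:3/4]
   → D = (-35/4, 7/4)
3. F_x = -15  [EB ∥ FA ∩ BA ∥ EF]
4. F_y = 11/3  [EB ∥ FA ∩ BA ∥ EF]
   → F = (-15, 11/3)

D = (-35/4, 7/4)
F = (-15, 11/3)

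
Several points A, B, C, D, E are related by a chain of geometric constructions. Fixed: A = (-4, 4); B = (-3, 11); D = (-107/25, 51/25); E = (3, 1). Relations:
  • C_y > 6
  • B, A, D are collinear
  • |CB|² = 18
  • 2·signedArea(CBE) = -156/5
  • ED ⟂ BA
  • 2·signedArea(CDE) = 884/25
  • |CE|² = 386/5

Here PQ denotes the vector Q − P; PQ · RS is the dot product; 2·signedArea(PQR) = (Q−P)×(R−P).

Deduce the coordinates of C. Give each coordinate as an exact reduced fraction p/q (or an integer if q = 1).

1. C_x = -18/5  [2·signedArea(CDE) = 884/25 ∩ 2·signedArea(CBE) = -156/5]
2. C_y = 34/5  [2·signedArea(CDE) = 884/25 ∩ 2·signedArea(CBE) = -156/5]
   → C = (-18/5, 34/5)

C = (-18/5, 34/5)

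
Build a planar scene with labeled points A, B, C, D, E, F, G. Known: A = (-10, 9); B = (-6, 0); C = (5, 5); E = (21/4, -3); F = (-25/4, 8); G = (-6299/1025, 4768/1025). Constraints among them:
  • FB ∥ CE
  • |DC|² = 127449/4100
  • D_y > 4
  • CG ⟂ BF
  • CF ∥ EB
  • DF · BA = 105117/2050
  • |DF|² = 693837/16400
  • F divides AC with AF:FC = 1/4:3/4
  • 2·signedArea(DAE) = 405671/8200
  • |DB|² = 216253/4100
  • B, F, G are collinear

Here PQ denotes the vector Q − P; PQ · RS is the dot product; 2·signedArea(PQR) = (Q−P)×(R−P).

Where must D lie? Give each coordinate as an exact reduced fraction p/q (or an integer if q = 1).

D = (-587/1025, 9893/2050)

1. D_x = -587/1025  [DF · BA = 105117/2050 ∩ 2·signedArea(DAE) = 405671/8200]
2. D_y = 9893/2050  [DF · BA = 105117/2050 ∩ 2·signedArea(DAE) = 405671/8200]
   → D = (-587/1025, 9893/2050)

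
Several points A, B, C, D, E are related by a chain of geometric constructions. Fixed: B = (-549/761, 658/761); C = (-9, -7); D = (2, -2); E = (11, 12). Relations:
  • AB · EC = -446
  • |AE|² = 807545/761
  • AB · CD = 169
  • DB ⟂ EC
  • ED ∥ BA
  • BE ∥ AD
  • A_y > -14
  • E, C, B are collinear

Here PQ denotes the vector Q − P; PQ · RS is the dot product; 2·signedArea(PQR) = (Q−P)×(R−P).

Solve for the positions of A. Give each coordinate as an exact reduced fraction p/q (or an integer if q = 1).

A = (-7398/761, -9996/761)

1. A_x = -7398/761  [BE ∥ AD ∩ ED ∥ BA]
2. A_y = -9996/761  [BE ∥ AD ∩ ED ∥ BA]
   → A = (-7398/761, -9996/761)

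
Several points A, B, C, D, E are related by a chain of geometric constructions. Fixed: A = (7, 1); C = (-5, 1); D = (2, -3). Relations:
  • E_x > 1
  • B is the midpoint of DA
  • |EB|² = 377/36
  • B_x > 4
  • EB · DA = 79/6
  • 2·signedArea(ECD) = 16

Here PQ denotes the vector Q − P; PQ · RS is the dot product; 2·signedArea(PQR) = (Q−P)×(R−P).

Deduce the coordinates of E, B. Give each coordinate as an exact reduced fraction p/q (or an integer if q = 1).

B = (9/2, -1)
E = (4/3, -1/3)

1. B_x = 9/2  [B is the midpoint of DA]
2. B_y = -1  [B is the midpoint of DA]
   → B = (9/2, -1)
3. E_x = 4/3  [2·signedArea(ECD) = 16 ∩ EB · DA = 79/6]
4. E_y = -1/3  [2·signedArea(ECD) = 16 ∩ EB · DA = 79/6]
   → E = (4/3, -1/3)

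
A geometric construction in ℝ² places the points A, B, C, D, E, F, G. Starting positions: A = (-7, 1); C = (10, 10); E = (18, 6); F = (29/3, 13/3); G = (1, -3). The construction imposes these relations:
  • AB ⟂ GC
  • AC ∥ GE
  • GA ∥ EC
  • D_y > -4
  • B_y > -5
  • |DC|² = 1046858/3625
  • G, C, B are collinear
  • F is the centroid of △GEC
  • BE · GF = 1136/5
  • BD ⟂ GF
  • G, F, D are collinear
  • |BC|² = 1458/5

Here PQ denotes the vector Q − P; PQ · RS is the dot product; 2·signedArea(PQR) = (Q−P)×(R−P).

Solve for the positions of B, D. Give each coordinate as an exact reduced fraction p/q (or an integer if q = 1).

B = (7/25, -101/25)
D = (49/725, -2747/725)

1. B_x = 7/25  [G, C, B are collinear ∩ AB ⟂ GC]
2. B_y = -101/25  [G, C, B are collinear ∩ AB ⟂ GC]
   → B = (7/25, -101/25)
3. D_x = 49/725  [G, F, D are collinear ∩ BD ⟂ GF]
4. D_y = -2747/725  [G, F, D are collinear ∩ BD ⟂ GF]
   → D = (49/725, -2747/725)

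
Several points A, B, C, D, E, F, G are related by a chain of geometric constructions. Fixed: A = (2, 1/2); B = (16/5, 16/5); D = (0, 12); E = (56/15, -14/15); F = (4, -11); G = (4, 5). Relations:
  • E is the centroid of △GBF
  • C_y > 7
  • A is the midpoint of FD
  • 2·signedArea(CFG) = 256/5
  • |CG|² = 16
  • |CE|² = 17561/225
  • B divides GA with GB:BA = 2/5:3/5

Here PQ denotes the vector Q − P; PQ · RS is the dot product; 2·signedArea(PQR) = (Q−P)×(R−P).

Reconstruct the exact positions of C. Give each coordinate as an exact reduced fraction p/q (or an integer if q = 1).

1. C_x = 4/5  [2·signedArea(CFG) = 256/5]
2. C_y = 37/5  [|CE|² = 17561/225]
   → C = (4/5, 37/5)

C = (4/5, 37/5)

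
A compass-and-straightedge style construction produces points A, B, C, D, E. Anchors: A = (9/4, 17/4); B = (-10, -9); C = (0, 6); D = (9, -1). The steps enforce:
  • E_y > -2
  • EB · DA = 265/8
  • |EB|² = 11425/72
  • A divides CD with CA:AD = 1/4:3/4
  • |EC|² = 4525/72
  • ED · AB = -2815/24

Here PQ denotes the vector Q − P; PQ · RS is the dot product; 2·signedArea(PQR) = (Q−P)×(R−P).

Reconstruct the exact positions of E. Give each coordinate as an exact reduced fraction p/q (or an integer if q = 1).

1. E_x = 5/12  [EB · DA = 265/8 ∩ ED · AB = -2815/24]
2. E_y = -23/12  [EB · DA = 265/8 ∩ ED · AB = -2815/24]
   → E = (5/12, -23/12)

E = (5/12, -23/12)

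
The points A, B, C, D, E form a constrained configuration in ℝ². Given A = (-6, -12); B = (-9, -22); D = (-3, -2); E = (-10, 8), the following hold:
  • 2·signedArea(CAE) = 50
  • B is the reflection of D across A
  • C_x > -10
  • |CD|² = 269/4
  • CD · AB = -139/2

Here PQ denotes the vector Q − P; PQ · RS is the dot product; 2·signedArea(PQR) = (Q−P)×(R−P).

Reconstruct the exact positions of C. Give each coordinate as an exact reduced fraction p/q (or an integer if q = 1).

1. C_x = -19/2  [CD · AB = -139/2 ∩ 2·signedArea(CAE) = 50]
2. C_y = -7  [CD · AB = -139/2 ∩ 2·signedArea(CAE) = 50]
   → C = (-19/2, -7)

C = (-19/2, -7)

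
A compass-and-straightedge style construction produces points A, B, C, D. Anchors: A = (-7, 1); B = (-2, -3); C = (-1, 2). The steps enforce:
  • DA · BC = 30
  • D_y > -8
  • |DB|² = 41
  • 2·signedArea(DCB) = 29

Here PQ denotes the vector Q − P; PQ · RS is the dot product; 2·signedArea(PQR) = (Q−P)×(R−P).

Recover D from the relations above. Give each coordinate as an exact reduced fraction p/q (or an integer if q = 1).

D = (3, -7)

1. D_x = 3  [DA · BC = 30 ∩ 2·signedArea(DCB) = 29]
2. D_y = -7  [DA · BC = 30 ∩ 2·signedArea(DCB) = 29]
   → D = (3, -7)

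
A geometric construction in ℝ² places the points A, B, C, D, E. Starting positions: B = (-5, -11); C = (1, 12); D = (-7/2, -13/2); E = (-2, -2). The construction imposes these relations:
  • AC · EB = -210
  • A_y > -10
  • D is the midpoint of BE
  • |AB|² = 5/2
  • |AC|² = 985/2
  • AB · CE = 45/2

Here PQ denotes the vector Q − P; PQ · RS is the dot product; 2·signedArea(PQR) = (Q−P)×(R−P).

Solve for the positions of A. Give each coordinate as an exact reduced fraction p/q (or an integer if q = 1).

1. A_x = -9/2  [AC · EB = -210 ∩ AB · CE = 45/2]
2. A_y = -19/2  [AC · EB = -210 ∩ AB · CE = 45/2]
   → A = (-9/2, -19/2)

A = (-9/2, -19/2)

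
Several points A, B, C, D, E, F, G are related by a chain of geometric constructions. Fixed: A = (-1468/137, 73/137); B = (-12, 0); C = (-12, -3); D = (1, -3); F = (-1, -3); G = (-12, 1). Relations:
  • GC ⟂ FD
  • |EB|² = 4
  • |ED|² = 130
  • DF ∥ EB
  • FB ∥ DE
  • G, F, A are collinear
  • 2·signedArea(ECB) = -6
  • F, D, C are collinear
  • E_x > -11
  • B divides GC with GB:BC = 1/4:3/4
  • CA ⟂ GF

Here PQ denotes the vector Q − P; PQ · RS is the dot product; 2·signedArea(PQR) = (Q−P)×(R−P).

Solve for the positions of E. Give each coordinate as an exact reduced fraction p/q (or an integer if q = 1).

E = (-10, 0)

1. E_x = -10  [DF ∥ EB ∩ FB ∥ DE]
2. E_y = 0  [DF ∥ EB ∩ FB ∥ DE]
   → E = (-10, 0)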